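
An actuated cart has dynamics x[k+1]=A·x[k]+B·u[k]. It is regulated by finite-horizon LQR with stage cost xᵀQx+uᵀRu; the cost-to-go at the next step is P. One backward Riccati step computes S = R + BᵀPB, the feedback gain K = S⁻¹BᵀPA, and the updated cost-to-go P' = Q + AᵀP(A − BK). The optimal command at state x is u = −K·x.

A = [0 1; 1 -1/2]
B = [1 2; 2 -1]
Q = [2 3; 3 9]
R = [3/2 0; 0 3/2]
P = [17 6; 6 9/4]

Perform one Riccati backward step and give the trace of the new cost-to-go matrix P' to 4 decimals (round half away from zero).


11.3403

BᵀP = [29.0000 10.5000; 28.0000 9.7500]
S = R + BᵀPB = [3/2 0; 0 3/2] + [50.0000 47.5000; 47.5000 46.2500] = [51.5000 47.5000; 47.5000 47.7500]
BᵀPA = [10.5000 23.7500; 9.7500 23.1250]
K = S⁻¹·BᵀPA = [0.1885 0.1756; 0.0166 0.3096]
A−BK = [-0.2218 0.2052; 0.6396 -0.5416]
AᵀP(A−BK) = [0.1081 0.0125; 0.0125 0.2322]
P' = Q + AᵀP(A−BK) = [2.1081 3.0125; 3.0125 9.2322]
tr(P') = 11.3403


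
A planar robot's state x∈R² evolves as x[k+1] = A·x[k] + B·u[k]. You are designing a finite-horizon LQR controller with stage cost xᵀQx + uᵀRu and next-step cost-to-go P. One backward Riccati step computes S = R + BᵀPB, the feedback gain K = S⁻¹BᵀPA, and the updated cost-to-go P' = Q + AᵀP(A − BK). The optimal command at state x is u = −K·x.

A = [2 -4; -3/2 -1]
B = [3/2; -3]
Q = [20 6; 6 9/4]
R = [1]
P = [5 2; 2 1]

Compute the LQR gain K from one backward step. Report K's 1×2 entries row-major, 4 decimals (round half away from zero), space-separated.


BᵀP = [1.5000 0.0000]
S = R + BᵀPB = [1] + [2.2500] = [3.2500]
BᵀPA = [3.0000 -6.0000]
K = S⁻¹·BᵀPA = [0.9231 -1.8462]
A−BK = [0.6154 -1.2308; 1.2692 -6.5385]
AᵀP(A−BK) = [7.4808 -24.9615; -24.9615 85.9231]
P' = Q + AᵀP(A−BK) = [27.4808 -18.9615; -18.9615 88.1731]
tr(P') = 115.6538

0.9231 -1.8462


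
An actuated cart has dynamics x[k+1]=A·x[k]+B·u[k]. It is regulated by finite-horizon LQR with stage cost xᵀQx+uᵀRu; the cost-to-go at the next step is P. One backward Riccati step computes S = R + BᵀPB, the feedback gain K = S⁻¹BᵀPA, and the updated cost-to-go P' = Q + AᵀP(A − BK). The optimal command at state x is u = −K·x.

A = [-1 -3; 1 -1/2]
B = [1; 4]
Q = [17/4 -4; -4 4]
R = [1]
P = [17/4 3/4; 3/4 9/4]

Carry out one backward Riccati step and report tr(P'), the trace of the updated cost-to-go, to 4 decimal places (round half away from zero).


39.1772

BᵀP = [7.2500 9.7500]
S = R + BᵀPB = [1] + [46.2500] = [47.2500]
BᵀPA = [2.5000 -26.6250]
K = S⁻¹·BᵀPA = [0.0529 -0.5635]
A−BK = [-1.0529 -2.4365; 0.7884 1.7540]
AᵀP(A−BK) = [4.8677 11.1587; 11.1587 26.0595]
P' = Q + AᵀP(A−BK) = [9.1177 7.1587; 7.1587 30.0595]
tr(P') = 39.1772


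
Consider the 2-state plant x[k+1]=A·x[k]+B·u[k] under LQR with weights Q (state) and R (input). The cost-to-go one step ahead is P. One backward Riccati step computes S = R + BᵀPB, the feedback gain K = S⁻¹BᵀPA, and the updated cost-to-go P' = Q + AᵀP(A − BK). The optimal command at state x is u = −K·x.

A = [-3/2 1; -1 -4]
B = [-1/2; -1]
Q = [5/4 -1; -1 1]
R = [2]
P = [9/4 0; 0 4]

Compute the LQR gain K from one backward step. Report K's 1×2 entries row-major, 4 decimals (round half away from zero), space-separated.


BᵀP = [-1.1250 -4.0000]
S = R + BᵀPB = [2] + [4.5625] = [6.5625]
BᵀPA = [5.6875 14.8750]
K = S⁻¹·BᵀPA = [0.8667 2.2667]
A−BK = [-1.0667 2.1333; -0.1333 -1.7333]
AᵀP(A−BK) = [4.1333 -0.2667; -0.2667 32.5333]
P' = Q + AᵀP(A−BK) = [5.3833 -1.2667; -1.2667 33.5333]
tr(P') = 38.9167

0.8667 2.2667


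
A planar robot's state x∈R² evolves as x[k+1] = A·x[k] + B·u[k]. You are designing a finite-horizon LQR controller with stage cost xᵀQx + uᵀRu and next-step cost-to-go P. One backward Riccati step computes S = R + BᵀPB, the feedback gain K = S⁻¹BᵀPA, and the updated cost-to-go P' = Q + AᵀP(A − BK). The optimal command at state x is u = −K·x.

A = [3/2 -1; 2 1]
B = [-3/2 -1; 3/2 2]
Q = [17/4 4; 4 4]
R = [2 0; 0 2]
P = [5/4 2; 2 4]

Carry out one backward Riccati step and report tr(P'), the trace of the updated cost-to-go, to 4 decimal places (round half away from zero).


BᵀP = [1.1250 3.0000; 2.7500 6.0000]
S = R + BᵀPB = [2 0; 0 2] + [2.8125 4.8750; 4.8750 9.2500] = [4.8125 4.8750; 4.8750 11.2500]
BᵀPA = [7.6875 1.8750; 16.1250 3.2500]
K = S⁻¹·BᵀPA = [0.2593 0.1728; 1.3210 0.2140]
A−BK = [3.2099 -0.5267; -1.0309 0.3128]
AᵀP(A−BK) = [7.5185 0.3457; 0.3457 0.2305]
P' = Q + AᵀP(A−BK) = [11.7685 4.3457; 4.3457 4.2305]
tr(P') = 15.9990

15.9990


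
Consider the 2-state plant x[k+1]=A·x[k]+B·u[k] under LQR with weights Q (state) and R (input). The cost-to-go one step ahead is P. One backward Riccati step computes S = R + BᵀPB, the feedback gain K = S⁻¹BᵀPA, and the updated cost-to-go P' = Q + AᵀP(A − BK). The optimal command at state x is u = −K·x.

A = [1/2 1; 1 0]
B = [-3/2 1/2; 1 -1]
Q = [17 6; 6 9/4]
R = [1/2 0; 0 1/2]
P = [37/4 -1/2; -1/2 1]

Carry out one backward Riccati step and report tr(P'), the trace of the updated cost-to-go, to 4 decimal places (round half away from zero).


20.7630

BᵀP = [-14.3750 1.7500; 5.1250 -1.2500]
S = R + BᵀPB = [1/2 0; 0 1/2] + [23.3125 -8.9375; -8.9375 3.8125] = [23.8125 -8.9375; -8.9375 4.3125]
BᵀPA = [-5.4375 -14.3750; 1.3125 5.1250]
K = S⁻¹·BᵀPA = [-0.5137 -0.7096; -0.7603 -0.2822]
A−BK = [0.1096 0.0767; 0.7534 0.4274]
AᵀP(A−BK) = [1.0171 0.6370; 0.6370 0.4959]
P' = Q + AᵀP(A−BK) = [18.0171 6.6370; 6.6370 2.7459]
tr(P') = 20.7630


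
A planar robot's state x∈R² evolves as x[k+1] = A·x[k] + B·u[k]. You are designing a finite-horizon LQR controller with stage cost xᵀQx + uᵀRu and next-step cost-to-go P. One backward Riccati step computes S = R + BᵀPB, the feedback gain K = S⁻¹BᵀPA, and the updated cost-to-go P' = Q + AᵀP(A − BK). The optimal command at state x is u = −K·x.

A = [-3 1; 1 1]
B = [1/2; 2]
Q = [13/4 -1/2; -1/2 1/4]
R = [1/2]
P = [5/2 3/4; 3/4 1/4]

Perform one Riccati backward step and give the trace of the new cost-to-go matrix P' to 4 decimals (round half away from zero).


BᵀP = [2.7500 0.8750]
S = R + BᵀPB = [1/2] + [3.1250] = [3.6250]
BᵀPA = [-7.3750 3.6250]
K = S⁻¹·BᵀPA = [-2.0345 1.0000]
A−BK = [-1.9828 0.5000; 5.0690 -1.0000]
AᵀP(A−BK) = [3.2457 -1.3750; -1.3750 0.6250]
P' = Q + AᵀP(A−BK) = [6.4957 -1.8750; -1.8750 0.8750]
tr(P') = 7.3707

7.3707


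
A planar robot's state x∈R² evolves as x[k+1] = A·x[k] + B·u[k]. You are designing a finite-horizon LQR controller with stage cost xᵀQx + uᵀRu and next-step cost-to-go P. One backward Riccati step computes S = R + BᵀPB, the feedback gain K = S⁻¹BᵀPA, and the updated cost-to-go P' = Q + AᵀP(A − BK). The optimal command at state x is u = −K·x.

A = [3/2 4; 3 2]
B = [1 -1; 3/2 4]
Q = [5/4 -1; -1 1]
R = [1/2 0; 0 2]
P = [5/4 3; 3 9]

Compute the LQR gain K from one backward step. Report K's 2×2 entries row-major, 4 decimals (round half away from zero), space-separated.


1.1937 1.7555 0.3505 0.0262

BᵀP = [5.7500 16.5000; 10.7500 33.0000]
S = R + BᵀPB = [1/2 0; 0 2] + [30.5000 60.2500; 60.2500 121.2500] = [31.0000 60.2500; 60.2500 123.2500]
BᵀPA = [58.1250 56.0000; 115.1250 109.0000]
K = S⁻¹·BᵀPA = [1.1937 1.7555; 0.3505 0.0262]
A−BK = [0.6568 2.2707; -0.1927 -0.7381]
AᵀP(A−BK) = [1.0723 1.4435; 1.4435 2.8345]
P' = Q + AᵀP(A−BK) = [2.3223 0.4435; 0.4435 3.8345]
tr(P') = 6.1568


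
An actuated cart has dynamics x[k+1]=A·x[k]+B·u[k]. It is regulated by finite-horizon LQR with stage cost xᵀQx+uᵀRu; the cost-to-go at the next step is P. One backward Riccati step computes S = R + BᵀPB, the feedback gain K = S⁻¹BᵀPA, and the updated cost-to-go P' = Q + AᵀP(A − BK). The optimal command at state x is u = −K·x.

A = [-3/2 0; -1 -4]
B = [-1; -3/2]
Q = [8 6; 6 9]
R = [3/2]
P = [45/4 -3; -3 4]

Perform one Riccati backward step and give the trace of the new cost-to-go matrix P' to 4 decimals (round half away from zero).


76.5074

BᵀP = [-6.7500 -3.0000]
S = R + BᵀPB = [3/2] + [11.2500] = [12.7500]
BᵀPA = [13.1250 12.0000]
K = S⁻¹·BᵀPA = [1.0294 0.9412]
A−BK = [-0.4706 0.9412; 0.5441 -2.5882]
AᵀP(A−BK) = [6.8015 -14.3529; -14.3529 52.7059]
P' = Q + AᵀP(A−BK) = [14.8015 -8.3529; -8.3529 61.7059]
tr(P') = 76.5074


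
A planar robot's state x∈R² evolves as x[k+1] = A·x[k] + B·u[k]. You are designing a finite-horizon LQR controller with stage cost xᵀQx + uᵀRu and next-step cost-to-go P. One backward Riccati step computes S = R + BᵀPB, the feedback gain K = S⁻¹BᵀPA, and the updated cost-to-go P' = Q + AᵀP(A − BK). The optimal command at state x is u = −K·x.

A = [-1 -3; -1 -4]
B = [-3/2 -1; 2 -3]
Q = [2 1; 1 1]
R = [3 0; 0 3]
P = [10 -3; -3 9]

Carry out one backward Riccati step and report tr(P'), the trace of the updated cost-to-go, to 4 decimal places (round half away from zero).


BᵀP = [-21.0000 22.5000; -1.0000 -24.0000]
S = R + BᵀPB = [3 0; 0 3] + [76.5000 -46.5000; -46.5000 73.0000] = [79.5000 -46.5000; -46.5000 76.0000]
BᵀPA = [-1.5000 -27.0000; 25.0000 99.0000]
K = S⁻¹·BᵀPA = [0.2702 0.6576; 0.4943 1.7050]
A−BK = [-0.1003 -0.3085; -0.0576 -0.2003]
AᵀP(A−BK) = [1.0479 3.3613; 3.3613 10.9608]
P' = Q + AᵀP(A−BK) = [3.0479 4.3613; 4.3613 11.9608]
tr(P') = 15.0087

15.0087


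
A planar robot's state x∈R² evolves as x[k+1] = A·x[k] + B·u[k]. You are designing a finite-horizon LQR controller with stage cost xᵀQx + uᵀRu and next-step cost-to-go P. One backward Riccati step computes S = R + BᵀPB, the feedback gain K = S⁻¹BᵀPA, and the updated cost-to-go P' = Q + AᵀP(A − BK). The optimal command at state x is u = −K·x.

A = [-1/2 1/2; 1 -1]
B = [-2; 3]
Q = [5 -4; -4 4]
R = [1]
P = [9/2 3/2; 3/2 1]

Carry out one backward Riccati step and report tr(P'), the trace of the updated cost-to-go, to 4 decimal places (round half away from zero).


9.2375

BᵀP = [-4.5000 0.0000]
S = R + BᵀPB = [1] + [9.0000] = [10.0000]
BᵀPA = [2.2500 -2.2500]
K = S⁻¹·BᵀPA = [0.2250 -0.2250]
A−BK = [-0.0500 0.0500; 0.3250 -0.3250]
AᵀP(A−BK) = [0.1188 -0.1188; -0.1188 0.1188]
P' = Q + AᵀP(A−BK) = [5.1188 -4.1188; -4.1188 4.1188]
tr(P') = 9.2375


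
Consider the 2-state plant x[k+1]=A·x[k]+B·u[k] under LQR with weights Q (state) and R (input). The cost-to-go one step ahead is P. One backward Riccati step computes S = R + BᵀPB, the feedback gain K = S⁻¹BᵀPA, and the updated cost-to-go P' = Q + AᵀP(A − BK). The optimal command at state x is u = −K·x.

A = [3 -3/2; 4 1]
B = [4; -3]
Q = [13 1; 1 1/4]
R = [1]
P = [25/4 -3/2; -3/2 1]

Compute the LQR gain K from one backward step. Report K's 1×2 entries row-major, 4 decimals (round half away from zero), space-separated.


0.3596 -0.3647

BᵀP = [29.5000 -9.0000]
S = R + BᵀPB = [1] + [145.0000] = [146.0000]
BᵀPA = [52.5000 -53.2500]
K = S⁻¹·BᵀPA = [0.3596 -0.3647]
A−BK = [1.5616 -0.0411; 5.0788 -0.0942]
AᵀP(A−BK) = [17.3716 -0.4769; -0.4769 0.1408]
P' = Q + AᵀP(A−BK) = [30.3716 0.5231; 0.5231 0.3908]
tr(P') = 30.7624


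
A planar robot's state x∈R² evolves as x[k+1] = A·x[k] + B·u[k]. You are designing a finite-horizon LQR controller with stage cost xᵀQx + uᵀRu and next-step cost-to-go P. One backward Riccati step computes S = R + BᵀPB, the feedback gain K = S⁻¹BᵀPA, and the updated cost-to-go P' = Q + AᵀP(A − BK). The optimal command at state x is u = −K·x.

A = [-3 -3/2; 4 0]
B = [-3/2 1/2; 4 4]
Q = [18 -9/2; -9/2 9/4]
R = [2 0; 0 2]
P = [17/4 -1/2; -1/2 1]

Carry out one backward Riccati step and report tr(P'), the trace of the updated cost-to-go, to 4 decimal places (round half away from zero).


27.9931

BᵀP = [-8.3750 4.7500; 0.1250 3.7500]
S = R + BᵀPB = [2 0; 0 2] + [31.5625 14.8125; 14.8125 15.0625] = [33.5625 14.8125; 14.8125 17.0625]
BᵀPA = [44.1250 12.5625; 14.6250 -0.1875]
K = S⁻¹·BᵀPA = [1.5180 0.6146; -0.4607 -0.5446]
A−BK = [-0.4926 -0.3057; -0.2293 -0.2803]
AᵀP(A−BK) = [6.0042 2.9682; 2.9682 1.7389]
P' = Q + AᵀP(A−BK) = [24.0042 -1.5318; -1.5318 3.9889]
tr(P') = 27.9931


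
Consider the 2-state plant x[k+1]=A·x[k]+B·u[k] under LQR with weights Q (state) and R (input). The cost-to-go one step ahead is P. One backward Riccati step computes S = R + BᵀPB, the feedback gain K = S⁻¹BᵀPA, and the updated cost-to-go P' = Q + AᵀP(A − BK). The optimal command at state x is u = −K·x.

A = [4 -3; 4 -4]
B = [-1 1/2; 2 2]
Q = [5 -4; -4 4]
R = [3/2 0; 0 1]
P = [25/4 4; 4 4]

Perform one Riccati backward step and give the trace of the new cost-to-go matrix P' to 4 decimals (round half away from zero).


37.8006

BᵀP = [1.7500 4.0000; 11.1250 10.0000]
S = R + BᵀPB = [3/2 0; 0 1] + [6.2500 8.8750; 8.8750 25.5625] = [7.7500 8.8750; 8.8750 26.5625]
BᵀPA = [23.0000 -21.2500; 84.5000 -73.3750]
K = S⁻¹·BᵀPA = [-1.0937 0.6826; 3.5466 -2.9904]
A−BK = [1.1330 -0.8222; -0.9058 0.6157]
AᵀP(A−BK) = [17.4674 -14.0093; -14.0093 11.3332]
P' = Q + AᵀP(A−BK) = [22.4674 -18.0093; -18.0093 15.3332]
tr(P') = 37.8006


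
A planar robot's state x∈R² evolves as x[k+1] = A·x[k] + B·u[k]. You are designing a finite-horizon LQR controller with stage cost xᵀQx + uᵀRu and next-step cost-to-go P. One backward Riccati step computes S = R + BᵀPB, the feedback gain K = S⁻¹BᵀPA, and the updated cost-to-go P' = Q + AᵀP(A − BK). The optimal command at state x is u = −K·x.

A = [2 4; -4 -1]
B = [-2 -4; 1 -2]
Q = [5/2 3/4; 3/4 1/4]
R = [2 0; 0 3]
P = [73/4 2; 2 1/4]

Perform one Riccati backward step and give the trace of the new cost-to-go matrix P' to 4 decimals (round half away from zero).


BᵀP = [-34.5000 -3.7500; -77.0000 -8.5000]
S = R + BᵀPB = [2 0; 0 3] + [65.2500 145.5000; 145.5000 325.0000] = [67.2500 145.5000; 145.5000 328.0000]
BᵀPA = [-54.0000 -134.2500; -120.0000 -299.5000]
K = S⁻¹·BᵀPA = [-0.2839 -0.5145; -0.2399 -0.6849]
A−BK = [0.4725 0.2315; -4.1960 -1.8553]
AᵀP(A−BK) = [0.8795 1.0315; 1.0315 2.0572]
P' = Q + AᵀP(A−BK) = [3.3795 1.7815; 1.7815 2.3072]
tr(P') = 5.6866

5.6866


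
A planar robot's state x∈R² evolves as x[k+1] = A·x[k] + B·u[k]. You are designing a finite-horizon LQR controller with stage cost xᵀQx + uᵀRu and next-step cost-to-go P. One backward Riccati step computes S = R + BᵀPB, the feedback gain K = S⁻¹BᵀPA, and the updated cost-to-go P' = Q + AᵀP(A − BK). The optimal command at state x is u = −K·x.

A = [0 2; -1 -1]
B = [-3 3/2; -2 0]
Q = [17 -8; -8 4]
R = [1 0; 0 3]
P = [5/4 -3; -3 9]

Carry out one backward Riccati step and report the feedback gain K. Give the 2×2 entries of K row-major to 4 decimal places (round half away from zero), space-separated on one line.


BᵀP = [2.2500 -9.0000; 1.8750 -4.5000]
S = R + BᵀPB = [1 0; 0 3] + [11.2500 3.3750; 3.3750 2.8125] = [12.2500 3.3750; 3.3750 5.8125]
BᵀPA = [9.0000 13.5000; 4.5000 8.2500]
K = S⁻¹·BᵀPA = [0.6207 0.8464; 0.4138 0.9279]
A−BK = [1.2414 3.1473; 0.2414 0.6928]
AᵀP(A−BK) = [1.5517 3.2069; 3.2069 6.9185]
P' = Q + AᵀP(A−BK) = [18.5517 -4.7931; -4.7931 10.9185]
tr(P') = 29.4702

0.6207 0.8464 0.4138 0.9279


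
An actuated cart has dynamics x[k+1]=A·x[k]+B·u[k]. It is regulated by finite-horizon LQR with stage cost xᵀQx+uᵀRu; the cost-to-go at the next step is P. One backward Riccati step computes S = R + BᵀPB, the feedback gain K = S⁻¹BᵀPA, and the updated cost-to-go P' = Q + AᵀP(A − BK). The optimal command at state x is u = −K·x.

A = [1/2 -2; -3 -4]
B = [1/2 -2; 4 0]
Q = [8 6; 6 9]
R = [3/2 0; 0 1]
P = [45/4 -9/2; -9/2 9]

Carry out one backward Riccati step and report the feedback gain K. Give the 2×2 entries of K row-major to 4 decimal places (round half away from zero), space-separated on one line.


BᵀP = [-12.3750 33.7500; -22.5000 9.0000]
S = R + BᵀPB = [3/2 0; 0 1] + [128.8125 24.7500; 24.7500 45.0000] = [130.3125 24.7500; 24.7500 46.0000]
BᵀPA = [-107.4375 -110.2500; -38.2500 9.0000]
K = S⁻¹·BᵀPA = [-0.7424 -0.9837; -0.4321 0.7249]
A−BK = [0.0070 -0.0583; -0.0304 -0.0651]
AᵀP(A−BK) = [1.0242 0.7895; 0.7895 2.0193]
P' = Q + AᵀP(A−BK) = [9.0242 6.7895; 6.7895 11.0193]
tr(P') = 20.0435

-0.7424 -0.9837 -0.4321 0.7249


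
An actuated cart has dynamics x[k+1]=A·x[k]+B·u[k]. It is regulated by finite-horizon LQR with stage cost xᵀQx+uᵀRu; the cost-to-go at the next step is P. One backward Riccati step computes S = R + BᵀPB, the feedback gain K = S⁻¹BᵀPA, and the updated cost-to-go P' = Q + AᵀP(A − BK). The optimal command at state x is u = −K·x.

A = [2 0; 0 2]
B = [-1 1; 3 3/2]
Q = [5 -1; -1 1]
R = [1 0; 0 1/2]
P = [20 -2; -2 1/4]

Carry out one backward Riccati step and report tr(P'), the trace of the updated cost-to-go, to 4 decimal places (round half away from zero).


BᵀP = [-26.0000 2.7500; 17.0000 -1.6250]
S = R + BᵀPB = [1 0; 0 1/2] + [34.2500 -21.8750; -21.8750 14.5625] = [35.2500 -21.8750; -21.8750 15.0625]
BᵀPA = [-52.0000 5.5000; 34.0000 -3.2500]
K = S⁻¹·BᵀPA = [-0.7533 0.2241; 1.1633 0.1097]
A−BK = [0.0834 0.1144; 0.5149 1.1633]
AᵀP(A−BK) = [1.2777 -0.0763; -0.0763 0.1240]
P' = Q + AᵀP(A−BK) = [6.2777 -1.0763; -1.0763 1.1240]
tr(P') = 7.4017

7.4017


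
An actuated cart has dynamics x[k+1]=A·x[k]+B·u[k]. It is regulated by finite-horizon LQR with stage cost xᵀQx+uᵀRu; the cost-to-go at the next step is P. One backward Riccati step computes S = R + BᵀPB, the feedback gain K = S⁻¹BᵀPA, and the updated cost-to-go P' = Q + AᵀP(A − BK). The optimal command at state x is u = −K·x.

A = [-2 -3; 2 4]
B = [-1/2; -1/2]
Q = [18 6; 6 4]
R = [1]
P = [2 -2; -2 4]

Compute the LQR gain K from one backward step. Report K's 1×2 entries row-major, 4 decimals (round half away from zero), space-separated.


BᵀP = [0.0000 -1.0000]
S = R + BᵀPB = [1] + [0.5000] = [1.5000]
BᵀPA = [-2.0000 -4.0000]
K = S⁻¹·BᵀPA = [-1.3333 -2.6667]
A−BK = [-2.6667 -4.3333; 1.3333 2.6667]
AᵀP(A−BK) = [37.3333 66.6667; 66.6667 119.3333]
P' = Q + AᵀP(A−BK) = [55.3333 72.6667; 72.6667 123.3333]
tr(P') = 178.6667

-1.3333 -2.6667


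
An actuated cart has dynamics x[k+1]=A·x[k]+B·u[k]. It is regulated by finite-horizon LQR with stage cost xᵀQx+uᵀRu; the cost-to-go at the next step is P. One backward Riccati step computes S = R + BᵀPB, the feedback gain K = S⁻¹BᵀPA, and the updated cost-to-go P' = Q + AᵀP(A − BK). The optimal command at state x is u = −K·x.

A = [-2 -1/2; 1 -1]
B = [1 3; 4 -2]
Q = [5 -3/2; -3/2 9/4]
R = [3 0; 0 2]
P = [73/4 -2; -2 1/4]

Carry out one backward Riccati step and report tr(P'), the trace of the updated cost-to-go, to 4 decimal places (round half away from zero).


BᵀP = [10.2500 -1.0000; 58.7500 -6.5000]
S = R + BᵀPB = [3 0; 0 2] + [6.2500 32.7500; 32.7500 189.2500] = [9.2500 32.7500; 32.7500 191.2500]
BᵀPA = [-21.5000 -4.1250; -124.0000 -22.8750]
K = S⁻¹·BᵀPA = [-0.0730 -0.0571; -0.6359 -0.1098]
A−BK = [-0.0194 -0.1134; 0.0205 -0.9914]
AᵀP(A−BK) = [0.8332 0.1534; 0.1534 0.0646]
P' = Q + AᵀP(A−BK) = [5.8332 -1.3466; -1.3466 2.3146]
tr(P') = 8.1478

8.1478


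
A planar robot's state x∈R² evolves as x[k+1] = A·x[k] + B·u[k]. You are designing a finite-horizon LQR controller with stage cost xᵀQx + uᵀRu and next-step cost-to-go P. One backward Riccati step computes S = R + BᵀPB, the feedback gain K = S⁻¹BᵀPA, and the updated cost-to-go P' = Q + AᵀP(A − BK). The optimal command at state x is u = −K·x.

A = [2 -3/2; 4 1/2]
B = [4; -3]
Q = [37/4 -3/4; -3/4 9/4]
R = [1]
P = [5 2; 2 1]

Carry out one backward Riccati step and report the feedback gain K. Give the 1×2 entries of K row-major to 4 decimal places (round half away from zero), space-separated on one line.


BᵀP = [14.0000 5.0000]
S = R + BᵀPB = [1] + [41.0000] = [42.0000]
BᵀPA = [48.0000 -18.5000]
K = S⁻¹·BᵀPA = [1.1429 -0.4405]
A−BK = [-2.5714 0.2619; 7.4286 -0.8214]
AᵀP(A−BK) = [13.1429 -1.8571; -1.8571 0.3512]
P' = Q + AᵀP(A−BK) = [22.3929 -2.6071; -2.6071 2.6012]
tr(P') = 24.9940

1.1429 -0.4405


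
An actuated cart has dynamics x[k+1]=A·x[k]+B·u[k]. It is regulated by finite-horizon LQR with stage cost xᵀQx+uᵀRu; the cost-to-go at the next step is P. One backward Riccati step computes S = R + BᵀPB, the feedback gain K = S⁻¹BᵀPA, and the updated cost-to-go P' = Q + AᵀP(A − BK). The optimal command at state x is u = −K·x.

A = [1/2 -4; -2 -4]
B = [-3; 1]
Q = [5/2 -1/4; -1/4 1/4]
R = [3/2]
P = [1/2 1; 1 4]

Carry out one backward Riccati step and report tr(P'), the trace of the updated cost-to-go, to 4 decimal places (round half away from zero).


118.6094

BᵀP = [-0.5000 1.0000]
S = R + BᵀPB = [3/2] + [2.5000] = [4.0000]
BᵀPA = [-2.2500 -2.0000]
K = S⁻¹·BᵀPA = [-0.5625 -0.5000]
A−BK = [-1.1875 -5.5000; -1.4375 -3.5000]
AᵀP(A−BK) = [12.8594 35.8750; 35.8750 103.0000]
P' = Q + AᵀP(A−BK) = [15.3594 35.6250; 35.6250 103.2500]
tr(P') = 118.6094


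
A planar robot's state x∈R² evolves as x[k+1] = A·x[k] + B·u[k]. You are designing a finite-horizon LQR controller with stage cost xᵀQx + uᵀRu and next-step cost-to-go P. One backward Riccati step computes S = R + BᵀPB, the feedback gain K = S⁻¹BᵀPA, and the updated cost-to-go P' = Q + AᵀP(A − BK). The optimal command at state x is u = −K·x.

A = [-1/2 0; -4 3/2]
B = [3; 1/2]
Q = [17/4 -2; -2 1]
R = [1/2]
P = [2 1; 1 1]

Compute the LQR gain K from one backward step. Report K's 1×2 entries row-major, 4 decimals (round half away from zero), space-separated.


-0.7931 0.2414

BᵀP = [6.5000 3.5000]
S = R + BᵀPB = [1/2] + [21.2500] = [21.7500]
BᵀPA = [-17.2500 5.2500]
K = S⁻¹·BᵀPA = [-0.7931 0.2414]
A−BK = [1.8793 -0.7241; -3.6034 1.3793]
AᵀP(A−BK) = [6.8190 -2.5862; -2.5862 0.9828]
P' = Q + AᵀP(A−BK) = [11.0690 -4.5862; -4.5862 1.9828]
tr(P') = 13.0517


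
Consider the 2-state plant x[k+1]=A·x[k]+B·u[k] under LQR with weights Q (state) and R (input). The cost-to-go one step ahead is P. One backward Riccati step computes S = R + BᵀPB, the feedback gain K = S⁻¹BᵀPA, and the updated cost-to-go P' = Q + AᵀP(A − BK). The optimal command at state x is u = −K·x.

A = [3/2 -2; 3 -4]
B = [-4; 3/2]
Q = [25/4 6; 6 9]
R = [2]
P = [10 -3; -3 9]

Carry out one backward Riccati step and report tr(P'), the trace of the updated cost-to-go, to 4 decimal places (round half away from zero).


BᵀP = [-44.5000 25.5000]
S = R + BᵀPB = [2] + [216.2500] = [218.2500]
BᵀPA = [9.7500 -13.0000]
K = S⁻¹·BᵀPA = [0.0447 -0.0596]
A−BK = [1.6787 -2.2383; 2.9330 -3.9107]
AᵀP(A−BK) = [76.0644 -101.4192; -101.4192 135.2257]
P' = Q + AᵀP(A−BK) = [82.3144 -95.4192; -95.4192 144.2257]
tr(P') = 226.5401

226.5401


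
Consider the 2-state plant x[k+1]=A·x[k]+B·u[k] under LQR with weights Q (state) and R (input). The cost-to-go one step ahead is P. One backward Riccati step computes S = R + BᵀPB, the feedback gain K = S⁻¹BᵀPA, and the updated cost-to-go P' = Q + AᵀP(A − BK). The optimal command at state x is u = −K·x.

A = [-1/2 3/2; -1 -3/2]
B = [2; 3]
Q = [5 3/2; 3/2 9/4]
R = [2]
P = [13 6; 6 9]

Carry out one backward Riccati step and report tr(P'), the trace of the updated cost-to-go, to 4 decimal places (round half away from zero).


BᵀP = [44.0000 39.0000]
S = R + BᵀPB = [2] + [205.0000] = [207.0000]
BᵀPA = [-61.0000 7.5000]
K = S⁻¹·BᵀPA = [-0.2947 0.0362]
A−BK = [0.0894 1.4275; -0.1159 -1.6087]
AᵀP(A−BK) = [0.2742 1.4601; 1.4601 22.2283]
P' = Q + AᵀP(A−BK) = [5.2742 2.9601; 2.9601 24.4783]
tr(P') = 29.7524

29.7524


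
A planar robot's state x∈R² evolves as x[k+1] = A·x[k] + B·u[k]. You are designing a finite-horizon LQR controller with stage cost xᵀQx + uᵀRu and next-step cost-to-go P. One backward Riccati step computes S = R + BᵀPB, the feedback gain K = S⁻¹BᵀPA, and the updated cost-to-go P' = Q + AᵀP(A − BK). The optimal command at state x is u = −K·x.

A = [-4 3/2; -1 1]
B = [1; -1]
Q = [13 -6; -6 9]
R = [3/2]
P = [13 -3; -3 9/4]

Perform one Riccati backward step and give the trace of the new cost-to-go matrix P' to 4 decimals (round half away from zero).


63.5797

BᵀP = [16.0000 -5.2500]
S = R + BᵀPB = [3/2] + [21.2500] = [22.7500]
BᵀPA = [-58.7500 18.7500]
K = S⁻¹·BᵀPA = [-2.5824 0.8242]
A−BK = [-1.4176 0.6758; -3.5824 1.8242]
AᵀP(A−BK) = [34.5330 -15.3297; -15.3297 7.0467]
P' = Q + AᵀP(A−BK) = [47.5330 -21.3297; -21.3297 16.0467]
tr(P') = 63.5797


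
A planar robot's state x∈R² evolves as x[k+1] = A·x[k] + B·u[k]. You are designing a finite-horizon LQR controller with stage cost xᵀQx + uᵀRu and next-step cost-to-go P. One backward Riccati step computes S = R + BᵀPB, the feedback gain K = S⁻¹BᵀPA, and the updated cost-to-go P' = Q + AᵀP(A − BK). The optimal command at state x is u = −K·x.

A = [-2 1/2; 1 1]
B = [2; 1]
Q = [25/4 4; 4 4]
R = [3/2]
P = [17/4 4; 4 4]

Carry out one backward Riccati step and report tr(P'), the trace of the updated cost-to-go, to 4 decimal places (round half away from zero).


11.2719

BᵀP = [12.5000 12.0000]
S = R + BᵀPB = [3/2] + [37.0000] = [38.5000]
BᵀPA = [-13.0000 18.2500]
K = S⁻¹·BᵀPA = [-0.3377 0.4740]
A−BK = [-1.3247 -0.4481; 1.3377 0.5260]
AᵀP(A−BK) = [0.6104 -0.0877; -0.0877 0.4115]
P' = Q + AᵀP(A−BK) = [6.8604 3.9123; 3.9123 4.4115]
tr(P') = 11.2719


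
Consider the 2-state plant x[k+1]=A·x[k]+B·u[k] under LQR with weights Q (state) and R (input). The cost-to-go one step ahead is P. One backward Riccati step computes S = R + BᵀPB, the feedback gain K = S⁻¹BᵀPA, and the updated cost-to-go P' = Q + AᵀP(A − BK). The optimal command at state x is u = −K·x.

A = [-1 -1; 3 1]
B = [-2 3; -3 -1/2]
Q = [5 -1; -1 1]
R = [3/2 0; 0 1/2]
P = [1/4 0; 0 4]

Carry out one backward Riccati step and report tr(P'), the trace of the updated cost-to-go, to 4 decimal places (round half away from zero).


7.6203

BᵀP = [-0.5000 -12.0000; 0.7500 -2.0000]
S = R + BᵀPB = [3/2 0; 0 1/2] + [37.0000 4.5000; 4.5000 3.2500] = [38.5000 4.5000; 4.5000 3.7500]
BᵀPA = [-35.5000 -11.5000; -6.7500 -2.7500]
K = S⁻¹·BᵀPA = [-0.8278 -0.2477; -0.8066 -0.4361]
A−BK = [-0.2356 -0.1873; 0.1133 0.0388]
AᵀP(A−BK) = [1.4184 0.5121; 0.5121 0.2019]
P' = Q + AᵀP(A−BK) = [6.4184 -0.4879; -0.4879 1.2019]
tr(P') = 7.6203


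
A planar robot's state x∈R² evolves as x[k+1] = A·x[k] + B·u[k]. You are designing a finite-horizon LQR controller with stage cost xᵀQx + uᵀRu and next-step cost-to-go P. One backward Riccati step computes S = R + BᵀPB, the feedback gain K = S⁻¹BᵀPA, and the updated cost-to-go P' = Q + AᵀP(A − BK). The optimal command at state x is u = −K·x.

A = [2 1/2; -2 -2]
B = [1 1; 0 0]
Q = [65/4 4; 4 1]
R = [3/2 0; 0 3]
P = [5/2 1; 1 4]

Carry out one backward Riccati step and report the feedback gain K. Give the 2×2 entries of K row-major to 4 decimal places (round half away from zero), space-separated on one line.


BᵀP = [2.5000 1.0000; 2.5000 1.0000]
S = R + BᵀPB = [3/2 0; 0 3] + [2.5000 2.5000; 2.5000 2.5000] = [4.0000 2.5000; 2.5000 5.5000]
BᵀPA = [3.0000 -0.7500; 3.0000 -0.7500]
K = S⁻¹·BᵀPA = [0.5714 -0.1429; 0.2857 -0.0714]
A−BK = [1.1429 0.7143; -2.0000 -2.0000]
AᵀP(A−BK) = [15.4286 14.1429; 14.1429 14.4643]
P' = Q + AᵀP(A−BK) = [31.6786 18.1429; 18.1429 15.4643]
tr(P') = 47.1429

0.5714 -0.1429 0.2857 -0.0714


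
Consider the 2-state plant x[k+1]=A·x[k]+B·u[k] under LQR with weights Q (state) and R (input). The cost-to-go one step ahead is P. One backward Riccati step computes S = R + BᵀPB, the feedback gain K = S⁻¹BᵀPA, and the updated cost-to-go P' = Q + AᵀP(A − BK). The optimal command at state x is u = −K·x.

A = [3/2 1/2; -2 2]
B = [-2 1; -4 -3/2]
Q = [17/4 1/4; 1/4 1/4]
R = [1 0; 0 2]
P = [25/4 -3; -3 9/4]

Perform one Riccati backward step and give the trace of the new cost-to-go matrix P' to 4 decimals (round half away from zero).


BᵀP = [-0.5000 -3.0000; 10.7500 -6.3750]
S = R + BᵀPB = [1 0; 0 2] + [13.0000 4.0000; 4.0000 20.3125] = [14.0000 4.0000; 4.0000 22.3125]
BᵀPA = [5.2500 -6.2500; 28.8750 -7.3750]
K = S⁻¹·BᵀPA = [0.0055 -0.3710; 1.2931 -0.2640]
A−BK = [0.2179 0.0220; -0.0382 0.1200]
AᵀP(A−BK) = [3.6944 -0.7411; -0.7411 0.2966]
P' = Q + AᵀP(A−BK) = [7.9444 -0.4911; -0.4911 0.5466]
tr(P') = 8.4911

8.4911


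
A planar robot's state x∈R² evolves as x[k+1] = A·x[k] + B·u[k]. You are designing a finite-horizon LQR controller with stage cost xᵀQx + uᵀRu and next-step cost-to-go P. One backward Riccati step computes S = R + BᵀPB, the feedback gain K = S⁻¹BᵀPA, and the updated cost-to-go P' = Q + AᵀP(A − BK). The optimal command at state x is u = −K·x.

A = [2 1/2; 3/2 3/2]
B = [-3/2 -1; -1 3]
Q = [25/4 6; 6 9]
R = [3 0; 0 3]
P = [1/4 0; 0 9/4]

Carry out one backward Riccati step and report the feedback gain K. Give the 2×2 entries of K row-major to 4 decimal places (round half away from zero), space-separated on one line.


BᵀP = [-0.3750 -2.2500; -0.2500 6.7500]
S = R + BᵀPB = [3 0; 0 3] + [2.8125 -6.3750; -6.3750 20.5000] = [5.8125 -6.3750; -6.3750 23.5000]
BᵀPA = [-4.1250 -3.5625; 9.6250 10.0000]
K = S⁻¹·BᵀPA = [-0.3708 -0.2081; 0.3090 0.3691]
A−BK = [1.7528 0.5569; 0.2022 0.1847]
AᵀP(A−BK) = [1.5590 0.9017; 0.9017 0.6928]
P' = Q + AᵀP(A−BK) = [7.8090 6.9017; 6.9017 9.6928]
tr(P') = 17.5018

-0.3708 -0.2081 0.3090 0.3691


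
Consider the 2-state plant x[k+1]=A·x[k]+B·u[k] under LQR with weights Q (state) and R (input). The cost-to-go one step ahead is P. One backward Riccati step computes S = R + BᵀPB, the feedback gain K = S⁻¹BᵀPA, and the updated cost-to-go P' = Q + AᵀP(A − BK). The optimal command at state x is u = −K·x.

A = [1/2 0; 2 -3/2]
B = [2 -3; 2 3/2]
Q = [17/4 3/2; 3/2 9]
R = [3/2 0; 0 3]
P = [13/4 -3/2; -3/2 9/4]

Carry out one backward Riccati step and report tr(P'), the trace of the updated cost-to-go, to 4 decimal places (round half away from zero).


14.8510

BᵀP = [3.5000 1.5000; -12.0000 7.8750]
S = R + BᵀPB = [3/2 0; 0 3] + [10.0000 -8.2500; -8.2500 47.8125] = [11.5000 -8.2500; -8.2500 50.8125]
BᵀPA = [4.7500 -2.2500; 9.7500 -11.8125]
K = S⁻¹·BᵀPA = [0.6233 -0.4102; 0.2931 -0.2991]
A−BK = [0.1326 -0.0768; 0.3138 -0.2310]
AᵀP(A−BK) = [0.9943 -0.7606; -0.7606 0.6067]
P' = Q + AᵀP(A−BK) = [5.2443 0.7394; 0.7394 9.6067]
tr(P') = 14.8510


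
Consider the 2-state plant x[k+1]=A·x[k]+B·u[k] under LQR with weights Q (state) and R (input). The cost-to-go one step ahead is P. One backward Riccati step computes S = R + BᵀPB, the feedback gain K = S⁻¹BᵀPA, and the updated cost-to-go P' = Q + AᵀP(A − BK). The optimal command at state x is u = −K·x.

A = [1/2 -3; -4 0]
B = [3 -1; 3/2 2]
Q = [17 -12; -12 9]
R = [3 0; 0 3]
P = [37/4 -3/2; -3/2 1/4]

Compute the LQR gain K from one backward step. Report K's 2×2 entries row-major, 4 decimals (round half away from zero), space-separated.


0.3172 -0.8535 -0.1776 0.4128

BᵀP = [25.5000 -4.1250; -12.2500 2.0000]
S = R + BᵀPB = [3 0; 0 3] + [70.3125 -33.7500; -33.7500 16.2500] = [73.3125 -33.7500; -33.7500 19.2500]
BᵀPA = [29.2500 -76.5000; -14.1250 36.7500]
K = S⁻¹·BᵀPA = [0.3172 -0.8535; -0.1776 0.4128]
A−BK = [-0.6292 -0.0269; -4.1205 0.4546]
AᵀP(A−BK) = [0.5253 -1.0810; -1.0810 2.7913]
P' = Q + AᵀP(A−BK) = [17.5253 -13.0810; -13.0810 11.7913]
tr(P') = 29.3166


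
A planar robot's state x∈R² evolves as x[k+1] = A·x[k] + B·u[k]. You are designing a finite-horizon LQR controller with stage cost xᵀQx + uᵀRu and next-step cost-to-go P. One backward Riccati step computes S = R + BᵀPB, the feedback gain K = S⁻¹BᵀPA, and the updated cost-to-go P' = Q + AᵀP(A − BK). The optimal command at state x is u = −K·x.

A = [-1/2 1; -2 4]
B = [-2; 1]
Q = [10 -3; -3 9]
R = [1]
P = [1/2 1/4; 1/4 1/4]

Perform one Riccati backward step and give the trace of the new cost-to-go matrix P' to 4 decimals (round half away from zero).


BᵀP = [-0.7500 -0.2500]
S = R + BᵀPB = [1] + [1.2500] = [2.2500]
BᵀPA = [0.8750 -1.7500]
K = S⁻¹·BᵀPA = [0.3889 -0.7778]
A−BK = [0.2778 -0.5556; -2.3889 4.7778]
AᵀP(A−BK) = [1.2847 -2.5694; -2.5694 5.1389]
P' = Q + AᵀP(A−BK) = [11.2847 -5.5694; -5.5694 14.1389]
tr(P') = 25.4236

25.4236


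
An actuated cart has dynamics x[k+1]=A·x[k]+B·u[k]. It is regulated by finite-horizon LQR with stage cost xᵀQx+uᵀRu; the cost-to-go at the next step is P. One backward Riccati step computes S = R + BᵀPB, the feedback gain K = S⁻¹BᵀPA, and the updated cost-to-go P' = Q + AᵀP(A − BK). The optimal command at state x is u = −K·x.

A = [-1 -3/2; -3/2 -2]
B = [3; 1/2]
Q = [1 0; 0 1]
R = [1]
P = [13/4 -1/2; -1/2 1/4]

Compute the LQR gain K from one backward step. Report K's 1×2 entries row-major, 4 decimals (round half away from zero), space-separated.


-0.2581 -0.3991

BᵀP = [9.5000 -1.3750]
S = R + BᵀPB = [1] + [27.8125] = [28.8125]
BᵀPA = [-7.4375 -11.5000]
K = S⁻¹·BᵀPA = [-0.2581 -0.3991]
A−BK = [-0.2256 -0.3026; -1.3709 -1.8004]
AᵀP(A−BK) = [0.3926 0.5315; 0.5315 0.7225]
P' = Q + AᵀP(A−BK) = [1.3926 0.5315; 0.5315 1.7225]
tr(P') = 3.1151


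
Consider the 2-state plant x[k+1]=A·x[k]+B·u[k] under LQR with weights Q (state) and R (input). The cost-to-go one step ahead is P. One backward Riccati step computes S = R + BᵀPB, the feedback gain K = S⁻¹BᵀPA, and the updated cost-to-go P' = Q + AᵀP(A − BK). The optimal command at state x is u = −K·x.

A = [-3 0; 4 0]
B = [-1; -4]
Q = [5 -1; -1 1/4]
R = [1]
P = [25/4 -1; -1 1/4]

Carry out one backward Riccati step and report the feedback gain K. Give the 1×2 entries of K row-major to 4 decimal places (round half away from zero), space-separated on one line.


BᵀP = [-2.2500 0.0000]
S = R + BᵀPB = [1] + [2.2500] = [3.2500]
BᵀPA = [6.7500 0.0000]
K = S⁻¹·BᵀPA = [2.0769 0.0000]
A−BK = [-0.9231 0.0000; 12.3077 0.0000]
AᵀP(A−BK) = [70.2308 0.0000; 0.0000 0.0000]
P' = Q + AᵀP(A−BK) = [75.2308 -1.0000; -1.0000 0.2500]
tr(P') = 75.4808

2.0769 0.0000


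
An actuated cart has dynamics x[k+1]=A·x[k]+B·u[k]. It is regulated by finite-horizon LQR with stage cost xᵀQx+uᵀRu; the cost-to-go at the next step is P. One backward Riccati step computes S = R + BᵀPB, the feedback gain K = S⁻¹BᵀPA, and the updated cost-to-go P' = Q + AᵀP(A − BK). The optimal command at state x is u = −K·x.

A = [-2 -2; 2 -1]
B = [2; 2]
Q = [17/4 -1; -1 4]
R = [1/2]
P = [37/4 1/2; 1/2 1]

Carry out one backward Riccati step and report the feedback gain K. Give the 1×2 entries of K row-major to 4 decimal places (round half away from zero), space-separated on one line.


BᵀP = [19.5000 3.0000]
S = R + BᵀPB = [1/2] + [45.0000] = [45.5000]
BᵀPA = [-33.0000 -42.0000]
K = S⁻¹·BᵀPA = [-0.7253 -0.9231]
A−BK = [-0.5495 -0.1538; 3.4505 0.8462]
AᵀP(A−BK) = [13.0659 3.5385; 3.5385 1.2308]
P' = Q + AᵀP(A−BK) = [17.3159 2.5385; 2.5385 5.2308]
tr(P') = 22.5467

-0.7253 -0.9231


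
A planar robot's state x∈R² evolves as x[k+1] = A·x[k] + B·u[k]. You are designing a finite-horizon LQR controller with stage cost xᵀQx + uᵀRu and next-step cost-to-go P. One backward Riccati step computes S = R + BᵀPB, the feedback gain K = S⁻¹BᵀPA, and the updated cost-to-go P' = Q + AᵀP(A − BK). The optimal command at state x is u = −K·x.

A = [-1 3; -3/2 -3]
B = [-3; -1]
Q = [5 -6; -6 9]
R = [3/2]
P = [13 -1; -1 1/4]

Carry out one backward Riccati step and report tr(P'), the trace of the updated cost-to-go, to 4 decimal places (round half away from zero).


BᵀP = [-38.0000 2.7500]
S = R + BᵀPB = [3/2] + [111.2500] = [112.7500]
BᵀPA = [33.8750 -122.2500]
K = S⁻¹·BᵀPA = [0.3004 -1.0843]
A−BK = [-0.0987 -0.2528; -1.1996 -4.0843]
AᵀP(A−BK) = [0.3850 0.3542; 0.3542 4.6996]
P' = Q + AᵀP(A−BK) = [5.3850 -5.6458; -5.6458 13.6996]
tr(P') = 19.0845

19.0845


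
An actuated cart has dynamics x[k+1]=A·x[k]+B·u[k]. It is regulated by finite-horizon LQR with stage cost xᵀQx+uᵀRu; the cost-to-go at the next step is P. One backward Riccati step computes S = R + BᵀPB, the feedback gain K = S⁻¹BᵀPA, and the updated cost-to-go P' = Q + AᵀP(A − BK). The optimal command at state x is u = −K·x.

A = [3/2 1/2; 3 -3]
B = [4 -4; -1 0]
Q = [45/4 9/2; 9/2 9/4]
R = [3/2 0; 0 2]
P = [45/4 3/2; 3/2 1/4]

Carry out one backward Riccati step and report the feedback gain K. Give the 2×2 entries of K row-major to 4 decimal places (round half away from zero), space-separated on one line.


0.2231 0.0582 -0.2565 0.0309

BᵀP = [43.5000 5.7500; -45.0000 -6.0000]
S = R + BᵀPB = [3/2 0; 0 2] + [168.2500 -174.0000; -174.0000 180.0000] = [169.7500 -174.0000; -174.0000 182.0000]
BᵀPA = [82.5000 4.5000; -85.5000 -4.5000]
K = S⁻¹·BᵀPA = [0.2231 0.0582; -0.2565 0.0309]
A−BK = [-0.4184 0.3909; 3.2231 -2.9418]
AᵀP(A−BK) = [0.7271 -0.4706; -0.4706 0.4397]
P' = Q + AᵀP(A−BK) = [11.9771 4.0294; 4.0294 2.6897]
tr(P') = 14.6668


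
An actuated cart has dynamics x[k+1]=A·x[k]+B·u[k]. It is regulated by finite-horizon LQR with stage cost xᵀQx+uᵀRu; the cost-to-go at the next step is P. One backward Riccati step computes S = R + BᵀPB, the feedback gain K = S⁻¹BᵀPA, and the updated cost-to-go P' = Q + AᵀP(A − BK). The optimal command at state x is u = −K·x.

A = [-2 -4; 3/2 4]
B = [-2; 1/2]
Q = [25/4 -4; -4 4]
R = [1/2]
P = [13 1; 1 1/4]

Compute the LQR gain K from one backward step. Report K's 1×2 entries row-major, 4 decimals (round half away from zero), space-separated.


0.9530 1.8690

BᵀP = [-25.5000 -1.8750]
S = R + BᵀPB = [1/2] + [50.0625] = [50.5625]
BᵀPA = [48.1875 94.5000]
K = S⁻¹·BᵀPA = [0.9530 1.8690]
A−BK = [-0.0939 -0.2621; 1.0235 3.0655]
AᵀP(A−BK) = [0.6384 1.4388; 1.4388 3.3820]
P' = Q + AᵀP(A−BK) = [6.8884 -2.5612; -2.5612 7.3820]
tr(P') = 14.2704


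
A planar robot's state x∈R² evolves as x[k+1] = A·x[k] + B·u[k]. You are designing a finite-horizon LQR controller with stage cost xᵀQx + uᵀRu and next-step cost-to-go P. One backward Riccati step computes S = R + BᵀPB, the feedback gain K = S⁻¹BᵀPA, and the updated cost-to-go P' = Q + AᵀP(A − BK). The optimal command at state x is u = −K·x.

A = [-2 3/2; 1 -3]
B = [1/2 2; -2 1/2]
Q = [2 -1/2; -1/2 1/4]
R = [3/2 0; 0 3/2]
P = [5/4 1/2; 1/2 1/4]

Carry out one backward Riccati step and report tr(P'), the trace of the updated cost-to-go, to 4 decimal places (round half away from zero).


BᵀP = [-0.3750 -0.2500; 2.7500 1.1250]
S = R + BᵀPB = [3/2 0; 0 3/2] + [0.3125 -0.8750; -0.8750 6.0625] = [1.8125 -0.8750; -0.8750 7.5625]
BᵀPA = [0.5000 0.1875; -4.3750 0.7500]
K = S⁻¹·BᵀPA = [-0.0036 0.1603; -0.5789 0.1177]
A−BK = [-0.8403 1.1844; 1.2822 -2.7383]
AᵀP(A−BK) = [0.7190 -0.3151; -0.3151 0.4442]
P' = Q + AᵀP(A−BK) = [2.7190 -0.8151; -0.8151 0.6942]
tr(P') = 3.4131

3.4131


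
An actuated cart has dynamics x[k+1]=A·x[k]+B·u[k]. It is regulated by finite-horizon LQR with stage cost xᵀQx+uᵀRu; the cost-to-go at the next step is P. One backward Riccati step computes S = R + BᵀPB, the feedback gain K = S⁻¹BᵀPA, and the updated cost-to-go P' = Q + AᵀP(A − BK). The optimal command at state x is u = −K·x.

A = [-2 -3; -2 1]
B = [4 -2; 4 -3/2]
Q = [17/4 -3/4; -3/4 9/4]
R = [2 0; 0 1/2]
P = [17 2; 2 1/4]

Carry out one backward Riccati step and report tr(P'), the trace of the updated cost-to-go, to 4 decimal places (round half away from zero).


BᵀP = [76.0000 9.0000; -37.0000 -4.3750]
S = R + BᵀPB = [2 0; 0 1/2] + [340.0000 -165.5000; -165.5000 80.5625] = [342.0000 -165.5000; -165.5000 81.0625]
BᵀPA = [-170.0000 -219.0000; 82.7500 106.6250]
K = S⁻¹·BᵀPA = [-0.2567 -0.3189; 0.4968 0.6642]
A−BK = [0.0203 -0.3959; -0.2281 3.2720]
AᵀP(A−BK) = [0.2567 0.3189; 0.3189 0.5835]
P' = Q + AᵀP(A−BK) = [4.5067 -0.4311; -0.4311 2.8335]
tr(P') = 7.3402

7.3402


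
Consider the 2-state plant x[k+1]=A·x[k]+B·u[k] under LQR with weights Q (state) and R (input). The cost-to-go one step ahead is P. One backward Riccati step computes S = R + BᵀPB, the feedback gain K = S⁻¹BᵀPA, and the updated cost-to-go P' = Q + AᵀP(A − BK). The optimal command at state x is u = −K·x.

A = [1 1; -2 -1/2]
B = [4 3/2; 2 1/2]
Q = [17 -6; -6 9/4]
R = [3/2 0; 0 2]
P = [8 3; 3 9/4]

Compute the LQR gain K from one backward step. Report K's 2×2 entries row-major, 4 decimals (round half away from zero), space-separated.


-0.0516 0.1158 0.2241 0.1249

BᵀP = [38.0000 16.5000; 13.5000 5.6250]
S = R + BᵀPB = [3/2 0; 0 2] + [185.0000 65.2500; 65.2500 23.0625] = [186.5000 65.2500; 65.2500 25.0625]
BᵀPA = [5.0000 29.7500; 2.2500 10.6875]
K = S⁻¹·BᵀPA = [-0.0516 0.1158; 0.2241 0.1249]
A−BK = [0.8702 0.3494; -2.0089 -0.7941]
AᵀP(A−BK) = [4.7537 1.8899; 1.8899 0.7820]
P' = Q + AᵀP(A−BK) = [21.7537 -4.1101; -4.1101 3.0320]
tr(P') = 24.7857
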